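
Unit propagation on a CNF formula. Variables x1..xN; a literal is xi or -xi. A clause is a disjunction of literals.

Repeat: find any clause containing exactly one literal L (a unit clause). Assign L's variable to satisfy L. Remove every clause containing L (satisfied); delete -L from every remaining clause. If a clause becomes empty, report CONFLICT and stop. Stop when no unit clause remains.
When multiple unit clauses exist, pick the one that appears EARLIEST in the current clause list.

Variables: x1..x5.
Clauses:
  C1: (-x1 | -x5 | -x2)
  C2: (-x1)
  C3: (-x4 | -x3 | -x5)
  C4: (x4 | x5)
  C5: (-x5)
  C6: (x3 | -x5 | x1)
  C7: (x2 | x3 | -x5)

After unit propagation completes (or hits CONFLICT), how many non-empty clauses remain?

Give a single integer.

Answer: 0

Derivation:
unit clause [-1] forces x1=F; simplify:
  drop 1 from [3, -5, 1] -> [3, -5]
  satisfied 2 clause(s); 5 remain; assigned so far: [1]
unit clause [-5] forces x5=F; simplify:
  drop 5 from [4, 5] -> [4]
  satisfied 4 clause(s); 1 remain; assigned so far: [1, 5]
unit clause [4] forces x4=T; simplify:
  satisfied 1 clause(s); 0 remain; assigned so far: [1, 4, 5]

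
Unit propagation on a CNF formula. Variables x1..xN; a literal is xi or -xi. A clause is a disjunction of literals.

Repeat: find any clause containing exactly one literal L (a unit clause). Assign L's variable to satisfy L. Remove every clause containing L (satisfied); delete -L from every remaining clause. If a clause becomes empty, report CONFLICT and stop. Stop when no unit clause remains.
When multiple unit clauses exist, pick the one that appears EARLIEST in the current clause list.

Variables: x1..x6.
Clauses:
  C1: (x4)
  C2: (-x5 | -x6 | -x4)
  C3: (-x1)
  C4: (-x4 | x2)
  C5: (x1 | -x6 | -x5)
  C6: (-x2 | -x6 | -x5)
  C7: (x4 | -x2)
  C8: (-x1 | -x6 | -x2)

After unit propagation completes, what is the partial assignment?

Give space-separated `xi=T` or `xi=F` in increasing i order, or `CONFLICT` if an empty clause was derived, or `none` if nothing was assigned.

unit clause [4] forces x4=T; simplify:
  drop -4 from [-5, -6, -4] -> [-5, -6]
  drop -4 from [-4, 2] -> [2]
  satisfied 2 clause(s); 6 remain; assigned so far: [4]
unit clause [-1] forces x1=F; simplify:
  drop 1 from [1, -6, -5] -> [-6, -5]
  satisfied 2 clause(s); 4 remain; assigned so far: [1, 4]
unit clause [2] forces x2=T; simplify:
  drop -2 from [-2, -6, -5] -> [-6, -5]
  satisfied 1 clause(s); 3 remain; assigned so far: [1, 2, 4]

Answer: x1=F x2=T x4=T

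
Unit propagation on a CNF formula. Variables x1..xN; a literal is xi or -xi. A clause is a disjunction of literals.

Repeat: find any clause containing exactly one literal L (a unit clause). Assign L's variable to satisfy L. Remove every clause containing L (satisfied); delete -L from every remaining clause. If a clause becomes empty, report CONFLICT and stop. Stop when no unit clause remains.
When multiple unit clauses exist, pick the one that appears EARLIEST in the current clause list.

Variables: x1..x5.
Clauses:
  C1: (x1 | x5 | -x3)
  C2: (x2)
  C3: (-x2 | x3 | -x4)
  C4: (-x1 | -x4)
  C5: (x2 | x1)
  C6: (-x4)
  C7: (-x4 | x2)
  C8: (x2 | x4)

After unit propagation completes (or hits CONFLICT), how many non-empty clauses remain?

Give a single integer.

Answer: 1

Derivation:
unit clause [2] forces x2=T; simplify:
  drop -2 from [-2, 3, -4] -> [3, -4]
  satisfied 4 clause(s); 4 remain; assigned so far: [2]
unit clause [-4] forces x4=F; simplify:
  satisfied 3 clause(s); 1 remain; assigned so far: [2, 4]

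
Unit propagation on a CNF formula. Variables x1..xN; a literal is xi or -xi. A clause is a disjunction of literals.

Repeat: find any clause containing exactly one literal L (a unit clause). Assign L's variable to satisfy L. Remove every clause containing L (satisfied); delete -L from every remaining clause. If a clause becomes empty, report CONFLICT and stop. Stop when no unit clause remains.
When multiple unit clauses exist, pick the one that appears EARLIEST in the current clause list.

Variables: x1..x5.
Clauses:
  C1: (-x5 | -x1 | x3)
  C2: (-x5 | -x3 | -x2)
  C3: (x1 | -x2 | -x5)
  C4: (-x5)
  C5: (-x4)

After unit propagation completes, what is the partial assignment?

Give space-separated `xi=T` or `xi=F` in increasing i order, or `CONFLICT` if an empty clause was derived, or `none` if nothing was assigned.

unit clause [-5] forces x5=F; simplify:
  satisfied 4 clause(s); 1 remain; assigned so far: [5]
unit clause [-4] forces x4=F; simplify:
  satisfied 1 clause(s); 0 remain; assigned so far: [4, 5]

Answer: x4=F x5=F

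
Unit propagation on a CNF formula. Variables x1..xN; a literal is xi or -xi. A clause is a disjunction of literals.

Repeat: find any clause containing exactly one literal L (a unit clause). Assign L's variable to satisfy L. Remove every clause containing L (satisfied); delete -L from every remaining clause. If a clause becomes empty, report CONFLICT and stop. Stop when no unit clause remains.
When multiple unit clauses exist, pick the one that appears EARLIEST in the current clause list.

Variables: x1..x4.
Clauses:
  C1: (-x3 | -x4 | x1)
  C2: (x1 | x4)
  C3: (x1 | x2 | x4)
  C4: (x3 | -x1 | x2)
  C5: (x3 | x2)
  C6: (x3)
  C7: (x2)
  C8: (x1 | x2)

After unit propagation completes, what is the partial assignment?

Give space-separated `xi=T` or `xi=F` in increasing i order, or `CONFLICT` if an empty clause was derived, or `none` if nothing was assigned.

unit clause [3] forces x3=T; simplify:
  drop -3 from [-3, -4, 1] -> [-4, 1]
  satisfied 3 clause(s); 5 remain; assigned so far: [3]
unit clause [2] forces x2=T; simplify:
  satisfied 3 clause(s); 2 remain; assigned so far: [2, 3]

Answer: x2=T x3=T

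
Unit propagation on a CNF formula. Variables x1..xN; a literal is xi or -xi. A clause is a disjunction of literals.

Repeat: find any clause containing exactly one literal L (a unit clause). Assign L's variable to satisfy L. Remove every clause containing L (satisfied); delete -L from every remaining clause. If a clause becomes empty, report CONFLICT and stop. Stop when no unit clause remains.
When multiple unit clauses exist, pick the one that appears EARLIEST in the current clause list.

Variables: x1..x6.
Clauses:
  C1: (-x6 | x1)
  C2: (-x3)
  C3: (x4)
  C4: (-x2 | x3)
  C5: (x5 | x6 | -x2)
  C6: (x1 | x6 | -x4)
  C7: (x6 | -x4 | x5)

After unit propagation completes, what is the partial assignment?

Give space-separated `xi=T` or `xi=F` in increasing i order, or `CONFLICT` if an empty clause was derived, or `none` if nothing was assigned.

unit clause [-3] forces x3=F; simplify:
  drop 3 from [-2, 3] -> [-2]
  satisfied 1 clause(s); 6 remain; assigned so far: [3]
unit clause [4] forces x4=T; simplify:
  drop -4 from [1, 6, -4] -> [1, 6]
  drop -4 from [6, -4, 5] -> [6, 5]
  satisfied 1 clause(s); 5 remain; assigned so far: [3, 4]
unit clause [-2] forces x2=F; simplify:
  satisfied 2 clause(s); 3 remain; assigned so far: [2, 3, 4]

Answer: x2=F x3=F x4=T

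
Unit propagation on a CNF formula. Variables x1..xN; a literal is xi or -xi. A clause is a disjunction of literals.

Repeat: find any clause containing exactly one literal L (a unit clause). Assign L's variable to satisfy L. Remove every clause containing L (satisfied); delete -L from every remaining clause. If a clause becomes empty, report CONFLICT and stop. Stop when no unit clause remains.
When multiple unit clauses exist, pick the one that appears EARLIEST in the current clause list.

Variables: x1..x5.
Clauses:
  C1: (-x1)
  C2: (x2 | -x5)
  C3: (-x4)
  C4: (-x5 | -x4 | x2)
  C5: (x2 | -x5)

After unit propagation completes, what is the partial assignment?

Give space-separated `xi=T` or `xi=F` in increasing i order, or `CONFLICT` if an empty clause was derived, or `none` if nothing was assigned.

unit clause [-1] forces x1=F; simplify:
  satisfied 1 clause(s); 4 remain; assigned so far: [1]
unit clause [-4] forces x4=F; simplify:
  satisfied 2 clause(s); 2 remain; assigned so far: [1, 4]

Answer: x1=F x4=F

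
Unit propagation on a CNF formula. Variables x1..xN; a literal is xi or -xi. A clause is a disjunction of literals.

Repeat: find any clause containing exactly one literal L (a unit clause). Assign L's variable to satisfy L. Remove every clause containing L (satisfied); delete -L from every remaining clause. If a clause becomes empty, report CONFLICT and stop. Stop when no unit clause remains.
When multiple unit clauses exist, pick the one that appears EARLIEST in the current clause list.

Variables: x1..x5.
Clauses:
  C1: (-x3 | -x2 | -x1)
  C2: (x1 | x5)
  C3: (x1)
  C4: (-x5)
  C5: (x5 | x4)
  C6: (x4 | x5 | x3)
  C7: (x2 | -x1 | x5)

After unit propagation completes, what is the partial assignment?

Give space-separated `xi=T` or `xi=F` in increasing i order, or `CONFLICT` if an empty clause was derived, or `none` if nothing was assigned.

unit clause [1] forces x1=T; simplify:
  drop -1 from [-3, -2, -1] -> [-3, -2]
  drop -1 from [2, -1, 5] -> [2, 5]
  satisfied 2 clause(s); 5 remain; assigned so far: [1]
unit clause [-5] forces x5=F; simplify:
  drop 5 from [5, 4] -> [4]
  drop 5 from [4, 5, 3] -> [4, 3]
  drop 5 from [2, 5] -> [2]
  satisfied 1 clause(s); 4 remain; assigned so far: [1, 5]
unit clause [4] forces x4=T; simplify:
  satisfied 2 clause(s); 2 remain; assigned so far: [1, 4, 5]
unit clause [2] forces x2=T; simplify:
  drop -2 from [-3, -2] -> [-3]
  satisfied 1 clause(s); 1 remain; assigned so far: [1, 2, 4, 5]
unit clause [-3] forces x3=F; simplify:
  satisfied 1 clause(s); 0 remain; assigned so far: [1, 2, 3, 4, 5]

Answer: x1=T x2=T x3=F x4=T x5=F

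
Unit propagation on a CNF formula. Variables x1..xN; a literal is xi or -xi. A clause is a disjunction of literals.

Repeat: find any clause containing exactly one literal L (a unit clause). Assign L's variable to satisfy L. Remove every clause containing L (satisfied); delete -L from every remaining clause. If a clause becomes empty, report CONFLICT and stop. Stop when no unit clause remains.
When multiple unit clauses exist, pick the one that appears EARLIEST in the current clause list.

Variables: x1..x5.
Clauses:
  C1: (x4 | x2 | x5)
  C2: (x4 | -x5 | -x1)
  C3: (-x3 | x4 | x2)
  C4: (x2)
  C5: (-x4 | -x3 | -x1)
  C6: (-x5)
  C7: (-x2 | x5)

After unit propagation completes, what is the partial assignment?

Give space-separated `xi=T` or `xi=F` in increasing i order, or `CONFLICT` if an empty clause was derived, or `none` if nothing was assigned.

unit clause [2] forces x2=T; simplify:
  drop -2 from [-2, 5] -> [5]
  satisfied 3 clause(s); 4 remain; assigned so far: [2]
unit clause [-5] forces x5=F; simplify:
  drop 5 from [5] -> [] (empty!)
  satisfied 2 clause(s); 2 remain; assigned so far: [2, 5]
CONFLICT (empty clause)

Answer: CONFLICT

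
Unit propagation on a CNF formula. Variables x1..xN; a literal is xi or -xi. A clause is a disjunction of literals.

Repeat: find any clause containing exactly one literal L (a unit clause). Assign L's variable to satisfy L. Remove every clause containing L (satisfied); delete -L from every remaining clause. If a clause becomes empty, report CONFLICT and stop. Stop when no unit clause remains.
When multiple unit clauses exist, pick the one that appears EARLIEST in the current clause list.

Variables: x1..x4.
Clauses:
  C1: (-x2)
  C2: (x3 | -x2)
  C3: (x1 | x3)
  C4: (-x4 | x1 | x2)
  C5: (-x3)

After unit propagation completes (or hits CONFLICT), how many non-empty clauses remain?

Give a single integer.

Answer: 0

Derivation:
unit clause [-2] forces x2=F; simplify:
  drop 2 from [-4, 1, 2] -> [-4, 1]
  satisfied 2 clause(s); 3 remain; assigned so far: [2]
unit clause [-3] forces x3=F; simplify:
  drop 3 from [1, 3] -> [1]
  satisfied 1 clause(s); 2 remain; assigned so far: [2, 3]
unit clause [1] forces x1=T; simplify:
  satisfied 2 clause(s); 0 remain; assigned so far: [1, 2, 3]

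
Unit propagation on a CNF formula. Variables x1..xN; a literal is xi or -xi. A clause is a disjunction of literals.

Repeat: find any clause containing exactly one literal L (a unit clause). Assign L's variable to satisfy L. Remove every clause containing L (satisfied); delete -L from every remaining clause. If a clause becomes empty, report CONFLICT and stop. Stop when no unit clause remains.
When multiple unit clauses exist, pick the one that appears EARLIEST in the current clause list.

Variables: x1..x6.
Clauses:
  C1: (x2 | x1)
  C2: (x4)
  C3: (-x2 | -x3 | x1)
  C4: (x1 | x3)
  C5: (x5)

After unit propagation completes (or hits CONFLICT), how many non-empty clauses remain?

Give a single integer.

Answer: 3

Derivation:
unit clause [4] forces x4=T; simplify:
  satisfied 1 clause(s); 4 remain; assigned so far: [4]
unit clause [5] forces x5=T; simplify:
  satisfied 1 clause(s); 3 remain; assigned so far: [4, 5]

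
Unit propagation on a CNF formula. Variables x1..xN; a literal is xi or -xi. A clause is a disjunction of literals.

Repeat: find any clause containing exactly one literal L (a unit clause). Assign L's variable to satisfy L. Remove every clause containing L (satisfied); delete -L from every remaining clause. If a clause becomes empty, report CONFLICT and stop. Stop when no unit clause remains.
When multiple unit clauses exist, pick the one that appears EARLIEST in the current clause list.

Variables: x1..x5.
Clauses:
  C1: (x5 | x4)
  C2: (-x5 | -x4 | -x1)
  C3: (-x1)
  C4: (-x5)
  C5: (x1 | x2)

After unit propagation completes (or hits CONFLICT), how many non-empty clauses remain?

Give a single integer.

Answer: 0

Derivation:
unit clause [-1] forces x1=F; simplify:
  drop 1 from [1, 2] -> [2]
  satisfied 2 clause(s); 3 remain; assigned so far: [1]
unit clause [-5] forces x5=F; simplify:
  drop 5 from [5, 4] -> [4]
  satisfied 1 clause(s); 2 remain; assigned so far: [1, 5]
unit clause [4] forces x4=T; simplify:
  satisfied 1 clause(s); 1 remain; assigned so far: [1, 4, 5]
unit clause [2] forces x2=T; simplify:
  satisfied 1 clause(s); 0 remain; assigned so far: [1, 2, 4, 5]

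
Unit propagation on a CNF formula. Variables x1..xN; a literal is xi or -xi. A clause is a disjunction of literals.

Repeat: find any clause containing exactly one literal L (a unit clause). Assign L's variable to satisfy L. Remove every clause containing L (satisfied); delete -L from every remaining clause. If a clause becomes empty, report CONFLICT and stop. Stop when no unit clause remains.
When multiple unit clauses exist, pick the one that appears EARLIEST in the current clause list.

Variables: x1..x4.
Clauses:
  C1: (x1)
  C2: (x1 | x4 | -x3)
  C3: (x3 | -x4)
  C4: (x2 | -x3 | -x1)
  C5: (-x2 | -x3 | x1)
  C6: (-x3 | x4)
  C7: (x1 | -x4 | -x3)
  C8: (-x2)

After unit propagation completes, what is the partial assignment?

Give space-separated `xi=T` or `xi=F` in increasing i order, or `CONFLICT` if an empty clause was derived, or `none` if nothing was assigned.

unit clause [1] forces x1=T; simplify:
  drop -1 from [2, -3, -1] -> [2, -3]
  satisfied 4 clause(s); 4 remain; assigned so far: [1]
unit clause [-2] forces x2=F; simplify:
  drop 2 from [2, -3] -> [-3]
  satisfied 1 clause(s); 3 remain; assigned so far: [1, 2]
unit clause [-3] forces x3=F; simplify:
  drop 3 from [3, -4] -> [-4]
  satisfied 2 clause(s); 1 remain; assigned so far: [1, 2, 3]
unit clause [-4] forces x4=F; simplify:
  satisfied 1 clause(s); 0 remain; assigned so far: [1, 2, 3, 4]

Answer: x1=T x2=F x3=F x4=F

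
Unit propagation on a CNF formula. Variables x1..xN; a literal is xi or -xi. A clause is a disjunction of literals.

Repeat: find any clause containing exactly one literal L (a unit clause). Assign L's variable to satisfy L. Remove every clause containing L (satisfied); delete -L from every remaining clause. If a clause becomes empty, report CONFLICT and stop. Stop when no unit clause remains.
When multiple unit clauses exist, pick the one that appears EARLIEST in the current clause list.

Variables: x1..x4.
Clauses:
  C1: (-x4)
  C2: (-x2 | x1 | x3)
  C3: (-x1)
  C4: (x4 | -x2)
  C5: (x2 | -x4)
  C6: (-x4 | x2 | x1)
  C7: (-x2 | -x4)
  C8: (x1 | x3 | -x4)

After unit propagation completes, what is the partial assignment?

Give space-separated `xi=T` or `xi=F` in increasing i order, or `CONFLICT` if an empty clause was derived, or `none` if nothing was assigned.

unit clause [-4] forces x4=F; simplify:
  drop 4 from [4, -2] -> [-2]
  satisfied 5 clause(s); 3 remain; assigned so far: [4]
unit clause [-1] forces x1=F; simplify:
  drop 1 from [-2, 1, 3] -> [-2, 3]
  satisfied 1 clause(s); 2 remain; assigned so far: [1, 4]
unit clause [-2] forces x2=F; simplify:
  satisfied 2 clause(s); 0 remain; assigned so far: [1, 2, 4]

Answer: x1=F x2=F x4=F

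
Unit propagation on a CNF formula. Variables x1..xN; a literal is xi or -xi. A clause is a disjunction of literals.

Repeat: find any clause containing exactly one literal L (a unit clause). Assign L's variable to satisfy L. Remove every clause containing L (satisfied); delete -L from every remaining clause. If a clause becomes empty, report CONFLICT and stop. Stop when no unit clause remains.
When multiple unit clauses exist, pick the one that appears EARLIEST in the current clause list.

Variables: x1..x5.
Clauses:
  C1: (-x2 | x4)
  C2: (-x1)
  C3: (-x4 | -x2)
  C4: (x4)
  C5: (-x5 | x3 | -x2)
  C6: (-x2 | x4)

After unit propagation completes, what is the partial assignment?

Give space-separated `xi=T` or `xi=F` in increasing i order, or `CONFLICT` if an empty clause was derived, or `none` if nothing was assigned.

Answer: x1=F x2=F x4=T

Derivation:
unit clause [-1] forces x1=F; simplify:
  satisfied 1 clause(s); 5 remain; assigned so far: [1]
unit clause [4] forces x4=T; simplify:
  drop -4 from [-4, -2] -> [-2]
  satisfied 3 clause(s); 2 remain; assigned so far: [1, 4]
unit clause [-2] forces x2=F; simplify:
  satisfied 2 clause(s); 0 remain; assigned so far: [1, 2, 4]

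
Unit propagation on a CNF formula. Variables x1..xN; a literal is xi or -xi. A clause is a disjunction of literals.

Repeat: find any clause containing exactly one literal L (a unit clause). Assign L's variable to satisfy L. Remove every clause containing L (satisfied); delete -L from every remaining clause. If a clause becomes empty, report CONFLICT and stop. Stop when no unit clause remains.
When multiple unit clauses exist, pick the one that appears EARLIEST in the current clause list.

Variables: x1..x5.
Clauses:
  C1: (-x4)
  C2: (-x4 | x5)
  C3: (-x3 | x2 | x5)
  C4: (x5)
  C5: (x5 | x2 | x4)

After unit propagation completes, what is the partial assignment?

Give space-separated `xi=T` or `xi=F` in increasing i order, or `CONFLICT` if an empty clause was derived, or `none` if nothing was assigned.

unit clause [-4] forces x4=F; simplify:
  drop 4 from [5, 2, 4] -> [5, 2]
  satisfied 2 clause(s); 3 remain; assigned so far: [4]
unit clause [5] forces x5=T; simplify:
  satisfied 3 clause(s); 0 remain; assigned so far: [4, 5]

Answer: x4=F x5=T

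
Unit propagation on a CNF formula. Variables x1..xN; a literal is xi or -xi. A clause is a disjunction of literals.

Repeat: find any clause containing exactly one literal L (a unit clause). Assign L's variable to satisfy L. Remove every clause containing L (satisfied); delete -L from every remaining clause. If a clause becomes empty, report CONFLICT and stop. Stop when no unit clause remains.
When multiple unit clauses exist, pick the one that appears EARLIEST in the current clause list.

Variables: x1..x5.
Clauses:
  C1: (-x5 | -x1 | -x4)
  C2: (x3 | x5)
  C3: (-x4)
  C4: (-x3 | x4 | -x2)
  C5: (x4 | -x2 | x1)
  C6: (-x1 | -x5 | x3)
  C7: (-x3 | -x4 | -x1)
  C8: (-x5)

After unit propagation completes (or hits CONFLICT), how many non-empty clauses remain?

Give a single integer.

Answer: 0

Derivation:
unit clause [-4] forces x4=F; simplify:
  drop 4 from [-3, 4, -2] -> [-3, -2]
  drop 4 from [4, -2, 1] -> [-2, 1]
  satisfied 3 clause(s); 5 remain; assigned so far: [4]
unit clause [-5] forces x5=F; simplify:
  drop 5 from [3, 5] -> [3]
  satisfied 2 clause(s); 3 remain; assigned so far: [4, 5]
unit clause [3] forces x3=T; simplify:
  drop -3 from [-3, -2] -> [-2]
  satisfied 1 clause(s); 2 remain; assigned so far: [3, 4, 5]
unit clause [-2] forces x2=F; simplify:
  satisfied 2 clause(s); 0 remain; assigned so far: [2, 3, 4, 5]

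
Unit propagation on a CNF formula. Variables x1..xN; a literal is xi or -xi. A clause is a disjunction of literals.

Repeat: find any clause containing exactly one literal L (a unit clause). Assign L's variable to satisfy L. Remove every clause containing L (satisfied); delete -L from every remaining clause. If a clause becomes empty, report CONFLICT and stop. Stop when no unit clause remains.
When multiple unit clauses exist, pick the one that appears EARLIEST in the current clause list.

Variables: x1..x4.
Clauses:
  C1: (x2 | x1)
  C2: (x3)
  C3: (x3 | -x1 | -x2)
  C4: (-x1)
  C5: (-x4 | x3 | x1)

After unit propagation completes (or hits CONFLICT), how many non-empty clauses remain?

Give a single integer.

Answer: 0

Derivation:
unit clause [3] forces x3=T; simplify:
  satisfied 3 clause(s); 2 remain; assigned so far: [3]
unit clause [-1] forces x1=F; simplify:
  drop 1 from [2, 1] -> [2]
  satisfied 1 clause(s); 1 remain; assigned so far: [1, 3]
unit clause [2] forces x2=T; simplify:
  satisfied 1 clause(s); 0 remain; assigned so far: [1, 2, 3]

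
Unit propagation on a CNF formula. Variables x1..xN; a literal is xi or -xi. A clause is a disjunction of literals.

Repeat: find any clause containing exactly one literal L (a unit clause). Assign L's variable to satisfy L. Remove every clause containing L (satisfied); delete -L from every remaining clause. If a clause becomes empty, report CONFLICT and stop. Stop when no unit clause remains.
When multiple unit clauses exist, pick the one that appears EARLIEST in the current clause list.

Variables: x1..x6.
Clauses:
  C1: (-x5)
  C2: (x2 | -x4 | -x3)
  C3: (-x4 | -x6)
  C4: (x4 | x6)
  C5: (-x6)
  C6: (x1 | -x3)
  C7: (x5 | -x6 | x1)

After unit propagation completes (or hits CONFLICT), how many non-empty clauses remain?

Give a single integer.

unit clause [-5] forces x5=F; simplify:
  drop 5 from [5, -6, 1] -> [-6, 1]
  satisfied 1 clause(s); 6 remain; assigned so far: [5]
unit clause [-6] forces x6=F; simplify:
  drop 6 from [4, 6] -> [4]
  satisfied 3 clause(s); 3 remain; assigned so far: [5, 6]
unit clause [4] forces x4=T; simplify:
  drop -4 from [2, -4, -3] -> [2, -3]
  satisfied 1 clause(s); 2 remain; assigned so far: [4, 5, 6]

Answer: 2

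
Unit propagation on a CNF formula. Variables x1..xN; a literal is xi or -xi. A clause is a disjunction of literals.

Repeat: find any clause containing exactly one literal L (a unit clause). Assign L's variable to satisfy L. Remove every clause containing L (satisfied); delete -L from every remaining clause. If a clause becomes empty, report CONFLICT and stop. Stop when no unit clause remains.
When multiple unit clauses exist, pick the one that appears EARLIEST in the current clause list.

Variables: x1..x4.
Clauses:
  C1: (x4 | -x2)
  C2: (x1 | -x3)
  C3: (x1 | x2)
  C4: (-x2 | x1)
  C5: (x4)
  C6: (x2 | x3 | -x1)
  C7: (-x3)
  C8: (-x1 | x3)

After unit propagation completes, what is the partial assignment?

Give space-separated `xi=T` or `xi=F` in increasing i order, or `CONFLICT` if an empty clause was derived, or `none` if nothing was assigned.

unit clause [4] forces x4=T; simplify:
  satisfied 2 clause(s); 6 remain; assigned so far: [4]
unit clause [-3] forces x3=F; simplify:
  drop 3 from [2, 3, -1] -> [2, -1]
  drop 3 from [-1, 3] -> [-1]
  satisfied 2 clause(s); 4 remain; assigned so far: [3, 4]
unit clause [-1] forces x1=F; simplify:
  drop 1 from [1, 2] -> [2]
  drop 1 from [-2, 1] -> [-2]
  satisfied 2 clause(s); 2 remain; assigned so far: [1, 3, 4]
unit clause [2] forces x2=T; simplify:
  drop -2 from [-2] -> [] (empty!)
  satisfied 1 clause(s); 1 remain; assigned so far: [1, 2, 3, 4]
CONFLICT (empty clause)

Answer: CONFLICT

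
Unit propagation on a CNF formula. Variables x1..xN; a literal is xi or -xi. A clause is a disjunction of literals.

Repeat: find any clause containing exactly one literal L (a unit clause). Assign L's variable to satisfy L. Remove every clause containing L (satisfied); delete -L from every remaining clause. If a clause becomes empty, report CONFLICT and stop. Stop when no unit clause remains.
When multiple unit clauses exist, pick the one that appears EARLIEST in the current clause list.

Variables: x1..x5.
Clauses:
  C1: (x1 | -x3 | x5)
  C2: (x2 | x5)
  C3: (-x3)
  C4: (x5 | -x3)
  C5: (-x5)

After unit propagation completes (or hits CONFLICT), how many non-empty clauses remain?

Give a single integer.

unit clause [-3] forces x3=F; simplify:
  satisfied 3 clause(s); 2 remain; assigned so far: [3]
unit clause [-5] forces x5=F; simplify:
  drop 5 from [2, 5] -> [2]
  satisfied 1 clause(s); 1 remain; assigned so far: [3, 5]
unit clause [2] forces x2=T; simplify:
  satisfied 1 clause(s); 0 remain; assigned so far: [2, 3, 5]

Answer: 0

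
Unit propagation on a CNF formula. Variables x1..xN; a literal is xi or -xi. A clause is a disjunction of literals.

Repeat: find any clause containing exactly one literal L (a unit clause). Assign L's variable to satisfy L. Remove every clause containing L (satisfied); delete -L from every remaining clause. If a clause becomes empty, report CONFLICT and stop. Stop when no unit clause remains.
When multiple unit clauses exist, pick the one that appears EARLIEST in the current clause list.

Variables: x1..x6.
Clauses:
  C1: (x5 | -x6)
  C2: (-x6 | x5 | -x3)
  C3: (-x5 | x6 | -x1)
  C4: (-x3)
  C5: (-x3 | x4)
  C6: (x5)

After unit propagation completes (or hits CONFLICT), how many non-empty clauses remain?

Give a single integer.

Answer: 1

Derivation:
unit clause [-3] forces x3=F; simplify:
  satisfied 3 clause(s); 3 remain; assigned so far: [3]
unit clause [5] forces x5=T; simplify:
  drop -5 from [-5, 6, -1] -> [6, -1]
  satisfied 2 clause(s); 1 remain; assigned so far: [3, 5]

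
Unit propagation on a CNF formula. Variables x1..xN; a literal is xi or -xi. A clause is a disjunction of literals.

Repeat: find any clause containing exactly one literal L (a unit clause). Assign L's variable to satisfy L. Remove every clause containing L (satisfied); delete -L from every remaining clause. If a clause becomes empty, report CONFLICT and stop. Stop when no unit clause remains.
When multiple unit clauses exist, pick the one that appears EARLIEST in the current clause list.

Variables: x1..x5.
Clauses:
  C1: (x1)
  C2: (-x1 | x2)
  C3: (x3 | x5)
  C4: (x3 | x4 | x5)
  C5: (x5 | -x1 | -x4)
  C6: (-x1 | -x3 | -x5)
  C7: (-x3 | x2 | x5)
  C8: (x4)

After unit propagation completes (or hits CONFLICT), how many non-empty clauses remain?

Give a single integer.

Answer: 0

Derivation:
unit clause [1] forces x1=T; simplify:
  drop -1 from [-1, 2] -> [2]
  drop -1 from [5, -1, -4] -> [5, -4]
  drop -1 from [-1, -3, -5] -> [-3, -5]
  satisfied 1 clause(s); 7 remain; assigned so far: [1]
unit clause [2] forces x2=T; simplify:
  satisfied 2 clause(s); 5 remain; assigned so far: [1, 2]
unit clause [4] forces x4=T; simplify:
  drop -4 from [5, -4] -> [5]
  satisfied 2 clause(s); 3 remain; assigned so far: [1, 2, 4]
unit clause [5] forces x5=T; simplify:
  drop -5 from [-3, -5] -> [-3]
  satisfied 2 clause(s); 1 remain; assigned so far: [1, 2, 4, 5]
unit clause [-3] forces x3=F; simplify:
  satisfied 1 clause(s); 0 remain; assigned so far: [1, 2, 3, 4, 5]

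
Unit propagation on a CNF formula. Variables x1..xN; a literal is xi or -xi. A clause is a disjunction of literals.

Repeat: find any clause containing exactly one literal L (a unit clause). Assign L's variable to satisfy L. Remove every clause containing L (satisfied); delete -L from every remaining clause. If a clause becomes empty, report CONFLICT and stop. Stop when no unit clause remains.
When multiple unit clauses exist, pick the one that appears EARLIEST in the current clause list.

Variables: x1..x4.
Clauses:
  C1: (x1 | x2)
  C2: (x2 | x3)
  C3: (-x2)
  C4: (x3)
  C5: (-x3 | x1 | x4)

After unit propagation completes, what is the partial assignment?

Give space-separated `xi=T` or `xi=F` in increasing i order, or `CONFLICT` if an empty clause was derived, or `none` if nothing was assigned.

unit clause [-2] forces x2=F; simplify:
  drop 2 from [1, 2] -> [1]
  drop 2 from [2, 3] -> [3]
  satisfied 1 clause(s); 4 remain; assigned so far: [2]
unit clause [1] forces x1=T; simplify:
  satisfied 2 clause(s); 2 remain; assigned so far: [1, 2]
unit clause [3] forces x3=T; simplify:
  satisfied 2 clause(s); 0 remain; assigned so far: [1, 2, 3]

Answer: x1=T x2=F x3=T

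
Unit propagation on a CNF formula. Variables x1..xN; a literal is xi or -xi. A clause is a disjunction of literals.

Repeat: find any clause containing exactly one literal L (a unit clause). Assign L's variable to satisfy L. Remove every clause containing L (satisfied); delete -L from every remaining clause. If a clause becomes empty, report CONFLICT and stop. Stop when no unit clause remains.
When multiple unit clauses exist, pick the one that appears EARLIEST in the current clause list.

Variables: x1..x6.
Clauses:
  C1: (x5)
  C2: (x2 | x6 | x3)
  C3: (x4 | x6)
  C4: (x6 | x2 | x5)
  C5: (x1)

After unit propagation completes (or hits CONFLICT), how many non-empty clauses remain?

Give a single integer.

unit clause [5] forces x5=T; simplify:
  satisfied 2 clause(s); 3 remain; assigned so far: [5]
unit clause [1] forces x1=T; simplify:
  satisfied 1 clause(s); 2 remain; assigned so far: [1, 5]

Answer: 2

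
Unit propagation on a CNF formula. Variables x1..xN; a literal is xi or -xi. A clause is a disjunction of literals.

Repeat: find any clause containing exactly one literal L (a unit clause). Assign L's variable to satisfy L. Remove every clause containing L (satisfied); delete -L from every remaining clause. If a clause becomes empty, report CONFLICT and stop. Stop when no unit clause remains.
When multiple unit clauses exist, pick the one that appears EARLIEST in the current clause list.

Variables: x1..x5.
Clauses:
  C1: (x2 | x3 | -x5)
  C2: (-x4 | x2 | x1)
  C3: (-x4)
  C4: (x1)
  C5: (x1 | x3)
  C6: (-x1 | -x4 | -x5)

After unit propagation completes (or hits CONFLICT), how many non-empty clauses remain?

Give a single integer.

Answer: 1

Derivation:
unit clause [-4] forces x4=F; simplify:
  satisfied 3 clause(s); 3 remain; assigned so far: [4]
unit clause [1] forces x1=T; simplify:
  satisfied 2 clause(s); 1 remain; assigned so far: [1, 4]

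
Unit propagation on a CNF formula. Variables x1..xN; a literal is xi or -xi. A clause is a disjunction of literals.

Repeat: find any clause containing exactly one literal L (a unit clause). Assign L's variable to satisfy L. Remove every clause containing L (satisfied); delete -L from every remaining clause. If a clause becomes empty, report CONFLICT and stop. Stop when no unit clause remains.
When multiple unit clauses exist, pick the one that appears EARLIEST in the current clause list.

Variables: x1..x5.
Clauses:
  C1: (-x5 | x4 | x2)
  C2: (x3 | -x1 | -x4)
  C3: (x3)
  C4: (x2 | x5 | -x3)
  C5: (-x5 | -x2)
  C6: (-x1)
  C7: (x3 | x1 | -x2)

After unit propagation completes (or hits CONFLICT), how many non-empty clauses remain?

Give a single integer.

Answer: 3

Derivation:
unit clause [3] forces x3=T; simplify:
  drop -3 from [2, 5, -3] -> [2, 5]
  satisfied 3 clause(s); 4 remain; assigned so far: [3]
unit clause [-1] forces x1=F; simplify:
  satisfied 1 clause(s); 3 remain; assigned so far: [1, 3]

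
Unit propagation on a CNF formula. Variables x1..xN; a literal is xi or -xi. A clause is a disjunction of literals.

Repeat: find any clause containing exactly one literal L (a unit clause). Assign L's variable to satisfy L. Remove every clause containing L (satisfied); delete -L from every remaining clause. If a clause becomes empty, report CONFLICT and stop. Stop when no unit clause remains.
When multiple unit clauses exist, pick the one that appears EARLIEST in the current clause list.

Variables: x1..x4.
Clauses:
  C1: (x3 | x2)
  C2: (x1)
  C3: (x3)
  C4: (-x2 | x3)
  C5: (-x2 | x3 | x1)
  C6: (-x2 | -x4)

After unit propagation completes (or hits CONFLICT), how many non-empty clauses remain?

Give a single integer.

unit clause [1] forces x1=T; simplify:
  satisfied 2 clause(s); 4 remain; assigned so far: [1]
unit clause [3] forces x3=T; simplify:
  satisfied 3 clause(s); 1 remain; assigned so far: [1, 3]

Answer: 1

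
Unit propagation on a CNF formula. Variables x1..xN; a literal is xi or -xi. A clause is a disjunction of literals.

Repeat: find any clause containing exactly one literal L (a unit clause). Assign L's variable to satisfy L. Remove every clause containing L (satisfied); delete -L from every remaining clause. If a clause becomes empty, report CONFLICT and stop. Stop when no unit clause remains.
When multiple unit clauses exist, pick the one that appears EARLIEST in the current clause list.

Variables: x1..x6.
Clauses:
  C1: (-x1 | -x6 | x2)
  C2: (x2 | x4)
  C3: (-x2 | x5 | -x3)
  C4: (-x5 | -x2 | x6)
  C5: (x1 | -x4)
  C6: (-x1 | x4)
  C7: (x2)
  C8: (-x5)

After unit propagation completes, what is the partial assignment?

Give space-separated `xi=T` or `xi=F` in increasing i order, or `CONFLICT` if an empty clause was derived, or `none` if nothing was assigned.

unit clause [2] forces x2=T; simplify:
  drop -2 from [-2, 5, -3] -> [5, -3]
  drop -2 from [-5, -2, 6] -> [-5, 6]
  satisfied 3 clause(s); 5 remain; assigned so far: [2]
unit clause [-5] forces x5=F; simplify:
  drop 5 from [5, -3] -> [-3]
  satisfied 2 clause(s); 3 remain; assigned so far: [2, 5]
unit clause [-3] forces x3=F; simplify:
  satisfied 1 clause(s); 2 remain; assigned so far: [2, 3, 5]

Answer: x2=T x3=F x5=F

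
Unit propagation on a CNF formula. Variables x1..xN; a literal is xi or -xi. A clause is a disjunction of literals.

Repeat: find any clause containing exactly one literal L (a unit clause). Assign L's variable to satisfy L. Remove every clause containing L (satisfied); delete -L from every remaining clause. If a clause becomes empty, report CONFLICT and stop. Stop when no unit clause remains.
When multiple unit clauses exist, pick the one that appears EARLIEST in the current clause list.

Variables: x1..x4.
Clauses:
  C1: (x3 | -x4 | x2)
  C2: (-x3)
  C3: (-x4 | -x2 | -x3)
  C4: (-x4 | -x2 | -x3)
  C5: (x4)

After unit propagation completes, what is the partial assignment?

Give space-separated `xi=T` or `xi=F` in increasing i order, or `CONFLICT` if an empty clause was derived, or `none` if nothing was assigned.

unit clause [-3] forces x3=F; simplify:
  drop 3 from [3, -4, 2] -> [-4, 2]
  satisfied 3 clause(s); 2 remain; assigned so far: [3]
unit clause [4] forces x4=T; simplify:
  drop -4 from [-4, 2] -> [2]
  satisfied 1 clause(s); 1 remain; assigned so far: [3, 4]
unit clause [2] forces x2=T; simplify:
  satisfied 1 clause(s); 0 remain; assigned so far: [2, 3, 4]

Answer: x2=T x3=F x4=T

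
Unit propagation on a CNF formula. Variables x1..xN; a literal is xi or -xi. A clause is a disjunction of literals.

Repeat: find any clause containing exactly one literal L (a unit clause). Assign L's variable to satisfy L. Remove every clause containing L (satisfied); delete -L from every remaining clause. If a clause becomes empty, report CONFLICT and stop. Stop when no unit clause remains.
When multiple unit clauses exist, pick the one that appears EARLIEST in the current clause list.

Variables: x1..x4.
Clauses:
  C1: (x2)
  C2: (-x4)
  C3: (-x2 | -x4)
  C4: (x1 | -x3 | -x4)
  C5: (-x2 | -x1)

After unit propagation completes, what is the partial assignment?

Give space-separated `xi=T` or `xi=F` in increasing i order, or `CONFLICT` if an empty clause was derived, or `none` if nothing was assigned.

unit clause [2] forces x2=T; simplify:
  drop -2 from [-2, -4] -> [-4]
  drop -2 from [-2, -1] -> [-1]
  satisfied 1 clause(s); 4 remain; assigned so far: [2]
unit clause [-4] forces x4=F; simplify:
  satisfied 3 clause(s); 1 remain; assigned so far: [2, 4]
unit clause [-1] forces x1=F; simplify:
  satisfied 1 clause(s); 0 remain; assigned so far: [1, 2, 4]

Answer: x1=F x2=T x4=F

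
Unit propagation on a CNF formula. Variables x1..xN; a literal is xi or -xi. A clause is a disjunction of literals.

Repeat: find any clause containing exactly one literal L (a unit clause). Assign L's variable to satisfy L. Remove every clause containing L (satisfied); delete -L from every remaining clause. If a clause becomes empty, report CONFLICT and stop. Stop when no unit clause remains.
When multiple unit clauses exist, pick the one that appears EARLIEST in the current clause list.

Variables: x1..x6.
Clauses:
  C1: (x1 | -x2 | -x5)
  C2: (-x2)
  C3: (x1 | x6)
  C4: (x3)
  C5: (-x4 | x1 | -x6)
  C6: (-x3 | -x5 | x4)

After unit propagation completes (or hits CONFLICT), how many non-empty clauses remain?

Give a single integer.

Answer: 3

Derivation:
unit clause [-2] forces x2=F; simplify:
  satisfied 2 clause(s); 4 remain; assigned so far: [2]
unit clause [3] forces x3=T; simplify:
  drop -3 from [-3, -5, 4] -> [-5, 4]
  satisfied 1 clause(s); 3 remain; assigned so far: [2, 3]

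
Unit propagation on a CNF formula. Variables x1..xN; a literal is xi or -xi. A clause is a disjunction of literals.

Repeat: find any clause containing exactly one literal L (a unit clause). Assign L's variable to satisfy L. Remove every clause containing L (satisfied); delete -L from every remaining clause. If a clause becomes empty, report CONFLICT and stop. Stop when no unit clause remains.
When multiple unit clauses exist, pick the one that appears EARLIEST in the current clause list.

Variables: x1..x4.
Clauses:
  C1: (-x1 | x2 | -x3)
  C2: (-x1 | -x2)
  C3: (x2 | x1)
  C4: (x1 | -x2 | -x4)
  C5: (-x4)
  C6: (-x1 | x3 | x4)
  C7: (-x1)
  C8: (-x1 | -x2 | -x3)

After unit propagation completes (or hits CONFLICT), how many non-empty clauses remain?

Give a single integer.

Answer: 0

Derivation:
unit clause [-4] forces x4=F; simplify:
  drop 4 from [-1, 3, 4] -> [-1, 3]
  satisfied 2 clause(s); 6 remain; assigned so far: [4]
unit clause [-1] forces x1=F; simplify:
  drop 1 from [2, 1] -> [2]
  satisfied 5 clause(s); 1 remain; assigned so far: [1, 4]
unit clause [2] forces x2=T; simplify:
  satisfied 1 clause(s); 0 remain; assigned so far: [1, 2, 4]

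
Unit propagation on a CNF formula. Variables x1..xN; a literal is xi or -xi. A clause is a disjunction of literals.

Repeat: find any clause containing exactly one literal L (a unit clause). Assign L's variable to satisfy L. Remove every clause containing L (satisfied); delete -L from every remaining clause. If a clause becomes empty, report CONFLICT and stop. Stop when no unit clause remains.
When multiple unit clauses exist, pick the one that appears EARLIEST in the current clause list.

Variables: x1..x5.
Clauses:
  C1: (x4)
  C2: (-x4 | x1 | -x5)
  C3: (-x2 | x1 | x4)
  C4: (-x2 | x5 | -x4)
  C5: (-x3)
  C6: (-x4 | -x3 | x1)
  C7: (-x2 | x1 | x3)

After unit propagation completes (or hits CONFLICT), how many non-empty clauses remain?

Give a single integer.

unit clause [4] forces x4=T; simplify:
  drop -4 from [-4, 1, -5] -> [1, -5]
  drop -4 from [-2, 5, -4] -> [-2, 5]
  drop -4 from [-4, -3, 1] -> [-3, 1]
  satisfied 2 clause(s); 5 remain; assigned so far: [4]
unit clause [-3] forces x3=F; simplify:
  drop 3 from [-2, 1, 3] -> [-2, 1]
  satisfied 2 clause(s); 3 remain; assigned so far: [3, 4]

Answer: 3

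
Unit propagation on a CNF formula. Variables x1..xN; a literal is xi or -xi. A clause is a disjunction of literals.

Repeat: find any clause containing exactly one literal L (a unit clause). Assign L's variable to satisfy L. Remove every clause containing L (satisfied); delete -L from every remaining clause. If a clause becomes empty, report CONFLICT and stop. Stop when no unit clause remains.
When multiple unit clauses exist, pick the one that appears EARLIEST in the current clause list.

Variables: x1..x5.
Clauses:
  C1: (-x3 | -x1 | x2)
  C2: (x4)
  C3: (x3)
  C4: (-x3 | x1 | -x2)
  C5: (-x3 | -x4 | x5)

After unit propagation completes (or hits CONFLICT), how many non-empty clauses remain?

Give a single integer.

Answer: 2

Derivation:
unit clause [4] forces x4=T; simplify:
  drop -4 from [-3, -4, 5] -> [-3, 5]
  satisfied 1 clause(s); 4 remain; assigned so far: [4]
unit clause [3] forces x3=T; simplify:
  drop -3 from [-3, -1, 2] -> [-1, 2]
  drop -3 from [-3, 1, -2] -> [1, -2]
  drop -3 from [-3, 5] -> [5]
  satisfied 1 clause(s); 3 remain; assigned so far: [3, 4]
unit clause [5] forces x5=T; simplify:
  satisfied 1 clause(s); 2 remain; assigned so far: [3, 4, 5]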